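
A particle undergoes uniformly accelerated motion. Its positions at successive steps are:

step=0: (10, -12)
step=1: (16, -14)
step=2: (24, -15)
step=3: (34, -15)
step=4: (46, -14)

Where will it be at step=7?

(94, -5)

Taking differences between consecutive positions: (+6, -2), (+8, -1), (+10, +0), (+12, +1). These grow by (+2, +1) each step.
step 5: (46, -14) + (+14, +2) → (60, -12)
step 6: (60, -12) + (+16, +3) → (76, -9)
step 7: (76, -9) + (+18, +4) → (94, -5)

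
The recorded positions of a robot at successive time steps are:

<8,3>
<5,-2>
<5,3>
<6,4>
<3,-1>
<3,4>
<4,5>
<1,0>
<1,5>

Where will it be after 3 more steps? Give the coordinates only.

Step-to-step displacements: <-3,-5>, <+0,+5>, <+1,+1>, <-3,-5>, <+0,+5>, <+1,+1>, <-3,-5>, <+0,+5> — a repeating cycle of length 3.
step 9: apply <+1,+1> → <2,6>
step 10: apply <-3,-5> → <-1,1>
step 11: apply <+0,+5> → <-1,6>

<-1,6>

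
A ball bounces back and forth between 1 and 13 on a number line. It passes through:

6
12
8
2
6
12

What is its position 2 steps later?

The value travels 6 per step and bounces off the walls at 1 and 13.
  step 6: 12 → 8
  step 7: 8 → 2

2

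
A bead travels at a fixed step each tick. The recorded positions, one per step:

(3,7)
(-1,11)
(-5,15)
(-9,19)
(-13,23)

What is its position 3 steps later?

Constant displacement of (-4,+4) per step.
step 5: (-13,23) + (-4,+4) → (-17,27)
step 6: (-17,27) + (-4,+4) → (-21,31)
step 7: (-21,31) + (-4,+4) → (-25,35)

(-25,35)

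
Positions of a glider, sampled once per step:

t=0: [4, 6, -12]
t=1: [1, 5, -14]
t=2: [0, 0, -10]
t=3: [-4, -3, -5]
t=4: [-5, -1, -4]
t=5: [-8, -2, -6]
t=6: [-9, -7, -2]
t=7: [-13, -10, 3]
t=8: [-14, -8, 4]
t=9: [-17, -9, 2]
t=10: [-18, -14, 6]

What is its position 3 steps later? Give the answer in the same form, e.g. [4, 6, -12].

The moves between consecutive positions are [-3, -1, -2], [-1, -5, +4], [-4, -3, +5], [-1, +2, +1], [-3, -1, -2], [-1, -5, +4], [-4, -3, +5], [-1, +2, +1], [-3, -1, -2], [-1, -5, +4]; they repeat the 4-cycle [[-3, -1, -2], [-1, -5, +4], [-4, -3, +5], [-1, +2, +1]].
step 11: apply [-4, -3, +5] → [-22, -17, 11]
step 12: apply [-1, +2, +1] → [-23, -15, 12]
step 13: apply [-3, -1, -2] → [-26, -16, 10]

[-26, -16, 10]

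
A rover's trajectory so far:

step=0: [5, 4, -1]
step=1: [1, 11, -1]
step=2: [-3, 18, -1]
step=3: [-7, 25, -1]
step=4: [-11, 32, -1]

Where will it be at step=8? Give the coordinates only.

Constant displacement of [-4, +7, +0] per step.
step 5: [-11, 32, -1] + [-4, +7, +0] → [-15, 39, -1]
step 6: [-15, 39, -1] + [-4, +7, +0] → [-19, 46, -1]
step 7: [-19, 46, -1] + [-4, +7, +0] → [-23, 53, -1]
step 8: [-23, 53, -1] + [-4, +7, +0] → [-27, 60, -1]

[-27, 60, -1]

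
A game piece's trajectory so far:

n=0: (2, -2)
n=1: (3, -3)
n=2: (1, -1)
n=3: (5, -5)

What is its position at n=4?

(-3, 3)

Step-to-step displacements: (+1, -1), (-2, +2), (+4, -4); each is -2× the previous.
step 4: (5, -5) + (-8, +8) → (-3, 3)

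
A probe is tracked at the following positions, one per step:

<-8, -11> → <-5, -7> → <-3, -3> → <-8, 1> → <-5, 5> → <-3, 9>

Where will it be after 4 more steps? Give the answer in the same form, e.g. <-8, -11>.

<-8, 25>

First: cycles through -8, -5, -3 every 3 steps. Step 9 lands at position 0 of the cycle → -8.
Second: linear, +4 per step → 25 at step 9.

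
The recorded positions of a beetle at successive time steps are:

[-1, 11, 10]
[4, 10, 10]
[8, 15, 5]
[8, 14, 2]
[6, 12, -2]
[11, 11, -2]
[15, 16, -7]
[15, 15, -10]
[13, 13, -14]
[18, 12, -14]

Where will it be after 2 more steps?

[22, 16, -22]

Differencing gives [+5, -1, +0], [+4, +5, -5], [+0, -1, -3], [-2, -2, -4], [+5, -1, +0], [+4, +5, -5], [+0, -1, -3], [-2, -2, -4], [+5, -1, +0]. This is the pattern [+5, -1, +0], [+4, +5, -5], [+0, -1, -3], [-2, -2, -4] repeated.
step 10: apply [+4, +5, -5] → [22, 17, -19]
step 11: apply [+0, -1, -3] → [22, 16, -22]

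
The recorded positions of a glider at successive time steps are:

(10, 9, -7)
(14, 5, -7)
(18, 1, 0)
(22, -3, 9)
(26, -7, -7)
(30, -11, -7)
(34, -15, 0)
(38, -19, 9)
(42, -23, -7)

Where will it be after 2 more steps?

(50, -31, 0)

The first coordinate changes by +4 each step, so at step 10 it is 10 + 10·(4) = 50.
The second coordinate changes by -4 each step, so at step 10 it is 9 + 10·(-4) = -31.
The third coordinate repeats the cycle [-7, -7, 0, 9] with period 4; step 10 mod 4 = 2, giving 0.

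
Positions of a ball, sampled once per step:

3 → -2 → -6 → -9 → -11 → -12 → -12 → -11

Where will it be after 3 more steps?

Successive displacements: -5, -4, -3, -2, -1, +0, +1 — each changes by +1.
step 8: -11 + 2 → -9
step 9: -9 + 3 → -6
step 10: -6 + 4 → -2

-2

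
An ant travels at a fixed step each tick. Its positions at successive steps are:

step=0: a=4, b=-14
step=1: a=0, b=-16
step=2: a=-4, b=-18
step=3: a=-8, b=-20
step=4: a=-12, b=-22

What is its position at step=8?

Each step adds (-4,-2) to the position.
step 5: a=-12, b=-22 + (-4,-2) → a=-16, b=-24
step 6: a=-16, b=-24 + (-4,-2) → a=-20, b=-26
step 7: a=-20, b=-26 + (-4,-2) → a=-24, b=-28
step 8: a=-24, b=-28 + (-4,-2) → a=-28, b=-30

a=-28, b=-30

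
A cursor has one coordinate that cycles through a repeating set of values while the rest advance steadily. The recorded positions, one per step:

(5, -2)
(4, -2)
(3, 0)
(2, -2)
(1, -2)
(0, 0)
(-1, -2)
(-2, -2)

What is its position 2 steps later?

(-4, -2)

The first coordinate changes by -1 each step, so at step 9 it is 5 + 9·(-1) = -4.
The second coordinate repeats the cycle [-2, -2, 0] with period 3; step 9 mod 3 = 0, giving -2.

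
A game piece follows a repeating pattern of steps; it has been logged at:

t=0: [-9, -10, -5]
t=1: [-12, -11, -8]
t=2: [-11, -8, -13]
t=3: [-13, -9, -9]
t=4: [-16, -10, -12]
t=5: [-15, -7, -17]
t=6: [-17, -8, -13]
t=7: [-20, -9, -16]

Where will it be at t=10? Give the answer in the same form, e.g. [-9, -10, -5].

[-24, -8, -20]

Step-to-step displacements: [-3, -1, -3], [+1, +3, -5], [-2, -1, +4], [-3, -1, -3], [+1, +3, -5], [-2, -1, +4], [-3, -1, -3] — a repeating cycle of length 3.
step 8: apply [+1, +3, -5] → [-19, -6, -21]
step 9: apply [-2, -1, +4] → [-21, -7, -17]
step 10: apply [-3, -1, -3] → [-24, -8, -20]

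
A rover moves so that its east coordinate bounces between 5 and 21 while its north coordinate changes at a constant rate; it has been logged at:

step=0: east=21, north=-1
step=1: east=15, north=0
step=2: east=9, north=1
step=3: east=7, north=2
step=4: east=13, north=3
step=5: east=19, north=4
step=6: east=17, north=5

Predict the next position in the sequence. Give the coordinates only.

east=11, north=6

The east coordinate reflects between 5 and 21, moving 6 per step.
  step 7: 17 → 11
The north coordinate changes by +1 each step: at step 7 it is 6.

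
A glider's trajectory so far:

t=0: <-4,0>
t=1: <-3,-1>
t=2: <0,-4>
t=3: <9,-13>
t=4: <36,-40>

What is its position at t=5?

<117,-121>

Step-to-step displacements: <+1,-1>, <+3,-3>, <+9,-9>, <+27,-27>; each is 3× the previous.
step 5: <36,-40> + <+81,-81> → <117,-121>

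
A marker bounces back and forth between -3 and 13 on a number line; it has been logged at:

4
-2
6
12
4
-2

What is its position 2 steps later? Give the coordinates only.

The value reflects between -3 and 13, moving 8 per step.
  step 6: -2 → 6
  step 7: 6 → 12

12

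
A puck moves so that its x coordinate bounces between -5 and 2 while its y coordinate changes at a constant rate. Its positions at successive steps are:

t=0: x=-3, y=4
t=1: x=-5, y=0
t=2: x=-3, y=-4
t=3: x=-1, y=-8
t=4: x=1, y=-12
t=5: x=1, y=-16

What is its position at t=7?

x=-3, y=-24

The x coordinate travels 2 per step and bounces off the walls at -5 and 2.
  step 6: 1 → -1
  step 7: -1 → -3
The y coordinate changes by -4 each step: at step 7 it is -24.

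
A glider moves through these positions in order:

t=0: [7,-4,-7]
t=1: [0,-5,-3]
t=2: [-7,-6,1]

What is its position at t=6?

[-35,-10,17]

Each step adds [-7,-1,+4] to the position.
step 3: [-7,-6,1] + [-7,-1,+4] → [-14,-7,5]
step 4: [-14,-7,5] + [-7,-1,+4] → [-21,-8,9]
step 5: [-21,-8,9] + [-7,-1,+4] → [-28,-9,13]
step 6: [-28,-9,13] + [-7,-1,+4] → [-35,-10,17]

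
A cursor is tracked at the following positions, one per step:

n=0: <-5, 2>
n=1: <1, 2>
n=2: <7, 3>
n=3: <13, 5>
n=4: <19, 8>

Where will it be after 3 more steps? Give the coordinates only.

<37, 23>

Successive displacements: <+6, +0>, <+6, +1>, <+6, +2>, <+6, +3> — each changes by <+0, +1>.
step 5: <19, 8> + <+6, +4> → <25, 12>
step 6: <25, 12> + <+6, +5> → <31, 17>
step 7: <31, 17> + <+6, +6> → <37, 23>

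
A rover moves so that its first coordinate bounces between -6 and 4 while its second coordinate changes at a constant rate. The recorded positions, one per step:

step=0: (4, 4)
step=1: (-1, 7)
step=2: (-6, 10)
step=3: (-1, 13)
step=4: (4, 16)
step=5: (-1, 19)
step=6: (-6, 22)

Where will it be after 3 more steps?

(-1, 31)

The first coordinate reflects between -6 and 4, moving 5 per step.
  step 7: -6 → -1
  step 8: -1 → 4
  step 9: 4 → -1
The second coordinate changes by +3 each step: at step 9 it is 31.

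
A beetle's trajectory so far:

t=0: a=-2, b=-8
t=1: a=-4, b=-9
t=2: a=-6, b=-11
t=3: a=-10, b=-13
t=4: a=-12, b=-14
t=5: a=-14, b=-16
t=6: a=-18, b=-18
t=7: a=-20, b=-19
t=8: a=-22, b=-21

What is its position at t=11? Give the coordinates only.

The moves between consecutive positions are (-2, -1), (-2, -2), (-4, -2), (-2, -1), (-2, -2), (-4, -2), (-2, -1), (-2, -2); they repeat the 3-cycle [(-2, -1), (-2, -2), (-4, -2)].
step 9: apply (-4, -2) → a=-26, b=-23
step 10: apply (-2, -1) → a=-28, b=-24
step 11: apply (-2, -2) → a=-30, b=-26

a=-30, b=-26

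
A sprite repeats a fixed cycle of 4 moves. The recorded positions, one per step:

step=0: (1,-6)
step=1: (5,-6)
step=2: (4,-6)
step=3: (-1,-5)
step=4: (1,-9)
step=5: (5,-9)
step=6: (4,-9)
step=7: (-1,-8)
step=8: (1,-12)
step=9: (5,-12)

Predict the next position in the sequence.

(4,-12)

The moves between consecutive positions are (+4,+0), (-1,+0), (-5,+1), (+2,-4), (+4,+0), (-1,+0), (-5,+1), (+2,-4), (+4,+0); they repeat the 4-cycle [(+4,+0), (-1,+0), (-5,+1), (+2,-4)].
step 10: apply (-1,+0) → (4,-12)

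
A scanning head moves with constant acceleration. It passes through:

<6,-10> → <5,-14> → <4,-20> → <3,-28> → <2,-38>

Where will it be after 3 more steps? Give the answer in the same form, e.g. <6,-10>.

First differences are <-1,-4>, <-1,-6>, <-1,-8>, <-1,-10>; their common second difference is <+0,-2> (constant acceleration).
step 5: <2,-38> + <-1,-12> → <1,-50>
step 6: <1,-50> + <-1,-14> → <0,-64>
step 7: <0,-64> + <-1,-16> → <-1,-80>

<-1,-80>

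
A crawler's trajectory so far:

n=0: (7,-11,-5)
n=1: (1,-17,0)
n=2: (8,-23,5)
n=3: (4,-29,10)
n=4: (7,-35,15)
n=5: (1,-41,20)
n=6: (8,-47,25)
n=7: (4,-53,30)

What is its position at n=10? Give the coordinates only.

First: cycles through 7, 1, 8, 4 every 4 steps. Step 10 lands at position 2 of the cycle → 8.
Second: linear, -6 per step → -71 at step 10.
Third: linear, +5 per step → 45 at step 10.

(8,-71,45)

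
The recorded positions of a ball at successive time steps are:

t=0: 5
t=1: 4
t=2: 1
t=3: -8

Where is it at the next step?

Step-to-step displacements: -1, -3, -9; each is 3× the previous.
step 4: -8 − 27 → -35

-35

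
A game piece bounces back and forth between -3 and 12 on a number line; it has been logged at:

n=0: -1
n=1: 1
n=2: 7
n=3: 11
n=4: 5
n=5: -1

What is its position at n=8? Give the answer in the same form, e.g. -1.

11

The value travels 6 per step and bounces off the walls at -3 and 12.
  step 6: -1 → 1
  step 7: 1 → 7
  step 8: 7 → 11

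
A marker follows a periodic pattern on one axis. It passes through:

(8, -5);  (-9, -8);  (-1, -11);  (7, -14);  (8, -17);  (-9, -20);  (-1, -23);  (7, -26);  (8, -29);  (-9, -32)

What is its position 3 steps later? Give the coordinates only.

(8, -41)

The first coordinate repeats the cycle [8, -9, -1, 7] with period 4; step 12 mod 4 = 0, giving 8.
The second coordinate changes by -3 each step, so at step 12 it is -5 + 12·(-3) = -41.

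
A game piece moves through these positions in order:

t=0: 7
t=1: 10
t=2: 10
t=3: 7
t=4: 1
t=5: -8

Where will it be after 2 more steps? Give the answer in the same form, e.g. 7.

First differences are +3, +0, -3, -6, -9; their common second difference is -3 (constant acceleration).
step 6: -8 − 12 → -20
step 7: -20 − 15 → -35

-35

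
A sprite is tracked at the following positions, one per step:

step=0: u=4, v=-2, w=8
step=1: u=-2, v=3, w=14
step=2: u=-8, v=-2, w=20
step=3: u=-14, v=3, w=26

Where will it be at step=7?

The u coordinate changes by -6 each step, so at step 7 it is 4 + 7·(-6) = -38.
The v coordinate repeats the cycle [-2, 3] with period 2; step 7 mod 2 = 1, giving 3.
The w coordinate changes by +6 each step, so at step 7 it is 8 + 7·(6) = 50.

u=-38, v=3, w=50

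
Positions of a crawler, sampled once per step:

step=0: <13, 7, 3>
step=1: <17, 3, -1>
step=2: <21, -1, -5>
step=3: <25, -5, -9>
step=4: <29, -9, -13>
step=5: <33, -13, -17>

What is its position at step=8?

<45, -25, -29>

The position changes by <+4, -4, -4> every step.
step 6: <33, -13, -17> + <+4, -4, -4> → <37, -17, -21>
step 7: <37, -17, -21> + <+4, -4, -4> → <41, -21, -25>
step 8: <41, -21, -25> + <+4, -4, -4> → <45, -25, -29>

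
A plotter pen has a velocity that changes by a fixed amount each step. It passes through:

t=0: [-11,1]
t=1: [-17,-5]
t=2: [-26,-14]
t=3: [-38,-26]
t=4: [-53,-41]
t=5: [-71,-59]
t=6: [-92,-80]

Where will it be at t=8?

Taking differences between consecutive positions: [-6,-6], [-9,-9], [-12,-12], [-15,-15], [-18,-18], [-21,-21]. These grow by [-3,-3] each step.
step 7: [-92,-80] + [-24,-24] → [-116,-104]
step 8: [-116,-104] + [-27,-27] → [-143,-131]

[-143,-131]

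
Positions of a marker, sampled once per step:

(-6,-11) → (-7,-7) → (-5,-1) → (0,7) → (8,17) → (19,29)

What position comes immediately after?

Taking differences between consecutive positions: (-1,+4), (+2,+6), (+5,+8), (+8,+10), (+11,+12). These grow by (+3,+2) each step.
step 6: (19,29) + (+14,+14) → (33,43)

(33,43)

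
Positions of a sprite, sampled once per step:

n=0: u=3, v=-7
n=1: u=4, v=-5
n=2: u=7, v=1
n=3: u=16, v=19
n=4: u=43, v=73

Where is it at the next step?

Consecutive displacements (+1,+2), (+3,+6), (+9,+18), (+27,+54) scale by a factor of 3 each step.
step 5: u=43, v=73 + (+81,+162) → u=124, v=235

u=124, v=235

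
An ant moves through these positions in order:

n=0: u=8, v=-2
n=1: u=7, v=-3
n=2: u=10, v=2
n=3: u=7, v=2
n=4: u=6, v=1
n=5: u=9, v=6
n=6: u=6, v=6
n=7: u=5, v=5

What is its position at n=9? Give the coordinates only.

Differencing gives (-1,-1), (+3,+5), (-3,+0), (-1,-1), (+3,+5), (-3,+0), (-1,-1). This is the pattern (-1,-1), (+3,+5), (-3,+0) repeated.
step 8: apply (+3,+5) → u=8, v=10
step 9: apply (-3,+0) → u=5, v=10

u=5, v=10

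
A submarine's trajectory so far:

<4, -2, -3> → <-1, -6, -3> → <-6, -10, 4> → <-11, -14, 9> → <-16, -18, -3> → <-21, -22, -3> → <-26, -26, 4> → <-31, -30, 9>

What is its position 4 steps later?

The first coordinate changes by -5 each step, so at step 11 it is 4 + 11·(-5) = -51.
The second coordinate changes by -4 each step, so at step 11 it is -2 + 11·(-4) = -46.
The third coordinate repeats the cycle [-3, -3, 4, 9] with period 4; step 11 mod 4 = 3, giving 9.

<-51, -46, 9>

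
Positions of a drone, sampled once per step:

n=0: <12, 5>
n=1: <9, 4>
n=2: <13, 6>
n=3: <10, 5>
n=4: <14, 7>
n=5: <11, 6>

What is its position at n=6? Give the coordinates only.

The moves between consecutive positions are <-3, -1>, <+4, +2>, <-3, -1>, <+4, +2>, <-3, -1>; they repeat the 2-cycle [<-3, -1>, <+4, +2>].
step 6: apply <+4, +2> → <15, 8>

<15, 8>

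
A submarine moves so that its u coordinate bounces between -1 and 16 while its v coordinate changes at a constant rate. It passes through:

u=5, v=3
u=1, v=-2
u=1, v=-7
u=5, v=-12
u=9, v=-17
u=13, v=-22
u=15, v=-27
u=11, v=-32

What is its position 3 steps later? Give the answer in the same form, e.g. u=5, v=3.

The u coordinate travels 4 per step and bounces off the walls at -1 and 16.
  step 8: 11 → 7
  step 9: 7 → 3
  step 10: 3 → -1
The v coordinate changes by -5 each step: at step 10 it is -47.

u=-1, v=-47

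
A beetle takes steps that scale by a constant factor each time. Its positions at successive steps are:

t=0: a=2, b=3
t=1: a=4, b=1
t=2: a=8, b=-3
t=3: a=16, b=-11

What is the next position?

Step-to-step displacements: (+2, -2), (+4, -4), (+8, -8); each is 2× the previous.
step 4: a=16, b=-11 + (+16, -16) → a=32, b=-27

a=32, b=-27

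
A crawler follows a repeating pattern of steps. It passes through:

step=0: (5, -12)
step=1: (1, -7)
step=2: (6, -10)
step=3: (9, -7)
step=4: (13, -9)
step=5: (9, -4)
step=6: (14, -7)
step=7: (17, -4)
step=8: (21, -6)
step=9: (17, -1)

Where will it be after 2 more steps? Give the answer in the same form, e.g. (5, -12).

(25, -1)

The moves between consecutive positions are (-4, +5), (+5, -3), (+3, +3), (+4, -2), (-4, +5), (+5, -3), (+3, +3), (+4, -2), (-4, +5); they repeat the 4-cycle [(-4, +5), (+5, -3), (+3, +3), (+4, -2)].
step 10: apply (+5, -3) → (22, -4)
step 11: apply (+3, +3) → (25, -1)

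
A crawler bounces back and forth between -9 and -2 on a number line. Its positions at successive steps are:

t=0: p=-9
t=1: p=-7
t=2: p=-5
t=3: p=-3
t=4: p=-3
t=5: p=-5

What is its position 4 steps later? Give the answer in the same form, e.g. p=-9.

p=-5

The value travels 2 per step and bounces off the walls at -9 and -2.
  step 6: -5 → -7
  step 7: -7 → -9
  step 8: -9 → -7
  step 9: -7 → -5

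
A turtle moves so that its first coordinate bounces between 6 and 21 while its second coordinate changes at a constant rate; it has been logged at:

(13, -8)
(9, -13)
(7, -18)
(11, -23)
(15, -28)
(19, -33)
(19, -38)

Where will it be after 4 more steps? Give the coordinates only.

(9, -58)

The first coordinate travels 4 per step and bounces off the walls at 6 and 21.
  step 7: 19 → 15
  step 8: 15 → 11
  step 9: 11 → 7
  step 10: 7 → 9
The second coordinate changes by -5 each step: at step 10 it is -58.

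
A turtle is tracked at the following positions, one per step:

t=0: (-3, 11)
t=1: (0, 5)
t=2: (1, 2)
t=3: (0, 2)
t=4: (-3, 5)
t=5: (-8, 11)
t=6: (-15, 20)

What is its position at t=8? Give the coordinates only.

(-35, 47)

Successive displacements: (+3, -6), (+1, -3), (-1, +0), (-3, +3), (-5, +6), (-7, +9) — each changes by (-2, +3).
step 7: (-15, 20) + (-9, +12) → (-24, 32)
step 8: (-24, 32) + (-11, +15) → (-35, 47)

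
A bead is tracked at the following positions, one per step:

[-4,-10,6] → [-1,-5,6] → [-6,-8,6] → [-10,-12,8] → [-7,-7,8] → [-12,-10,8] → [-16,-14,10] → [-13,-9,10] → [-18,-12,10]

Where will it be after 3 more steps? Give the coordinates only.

[-24,-14,12]

Step-to-step displacements: [+3,+5,+0], [-5,-3,+0], [-4,-4,+2], [+3,+5,+0], [-5,-3,+0], [-4,-4,+2], [+3,+5,+0], [-5,-3,+0] — a repeating cycle of length 3.
step 9: apply [-4,-4,+2] → [-22,-16,12]
step 10: apply [+3,+5,+0] → [-19,-11,12]
step 11: apply [-5,-3,+0] → [-24,-14,12]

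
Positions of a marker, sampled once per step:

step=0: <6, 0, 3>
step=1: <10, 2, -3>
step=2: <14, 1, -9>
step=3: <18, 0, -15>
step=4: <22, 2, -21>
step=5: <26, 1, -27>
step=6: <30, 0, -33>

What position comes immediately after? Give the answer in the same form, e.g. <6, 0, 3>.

The first coordinate changes by +4 each step, so at step 7 it is 6 + 7·(4) = 34.
The second coordinate repeats the cycle [0, 2, 1] with period 3; step 7 mod 3 = 1, giving 2.
The third coordinate changes by -6 each step, so at step 7 it is 3 + 7·(-6) = -39.

<34, 2, -39>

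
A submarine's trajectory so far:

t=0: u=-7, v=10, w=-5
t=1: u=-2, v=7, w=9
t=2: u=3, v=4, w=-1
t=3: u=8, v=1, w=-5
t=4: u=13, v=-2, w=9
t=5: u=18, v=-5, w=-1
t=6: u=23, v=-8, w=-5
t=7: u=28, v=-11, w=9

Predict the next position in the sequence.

u=33, v=-14, w=-1

The u coordinate changes by +5 each step, so at step 8 it is -7 + 8·(5) = 33.
The v coordinate changes by -3 each step, so at step 8 it is 10 + 8·(-3) = -14.
The w coordinate repeats the cycle [-5, 9, -1] with period 3; step 8 mod 3 = 2, giving -1.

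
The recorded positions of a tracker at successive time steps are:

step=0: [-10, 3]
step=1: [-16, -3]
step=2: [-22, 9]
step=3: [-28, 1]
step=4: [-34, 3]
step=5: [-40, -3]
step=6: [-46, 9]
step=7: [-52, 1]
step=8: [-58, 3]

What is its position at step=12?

The first coordinate changes by -6 each step, so at step 12 it is -10 + 12·(-6) = -82.
The second coordinate repeats the cycle [3, -3, 9, 1] with period 4; step 12 mod 4 = 0, giving 3.

[-82, 3]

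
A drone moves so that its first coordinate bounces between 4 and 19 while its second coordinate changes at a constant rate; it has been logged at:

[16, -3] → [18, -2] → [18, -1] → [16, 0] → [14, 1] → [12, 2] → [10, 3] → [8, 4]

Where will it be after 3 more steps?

[6, 7]

The first coordinate travels 2 per step and bounces off the walls at 4 and 19.
  step 8: 8 → 6
  step 9: 6 → 4
  step 10: 4 → 6
The second coordinate changes by +1 each step: at step 10 it is 7.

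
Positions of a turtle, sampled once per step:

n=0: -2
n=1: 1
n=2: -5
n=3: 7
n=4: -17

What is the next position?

Consecutive displacements +3, -6, +12, -24 scale by a factor of -2 each step.
step 5: -17 + 48 → 31

31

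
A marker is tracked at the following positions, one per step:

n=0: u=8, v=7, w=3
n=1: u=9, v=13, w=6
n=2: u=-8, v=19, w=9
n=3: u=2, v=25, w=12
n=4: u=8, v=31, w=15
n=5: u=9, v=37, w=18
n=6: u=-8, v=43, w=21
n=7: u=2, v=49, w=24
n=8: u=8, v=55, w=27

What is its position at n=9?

u=9, v=61, w=30

The u coordinate repeats the cycle [8, 9, -8, 2] with period 4; step 9 mod 4 = 1, giving 9.
The v coordinate changes by +6 each step, so at step 9 it is 7 + 9·(6) = 61.
The w coordinate changes by +3 each step, so at step 9 it is 3 + 9·(3) = 30.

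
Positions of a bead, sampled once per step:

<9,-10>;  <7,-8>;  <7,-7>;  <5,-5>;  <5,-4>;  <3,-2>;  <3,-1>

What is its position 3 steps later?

<-1,4>

Differencing gives <-2,+2>, <+0,+1>, <-2,+2>, <+0,+1>, <-2,+2>, <+0,+1>. This is the pattern <-2,+2>, <+0,+1> repeated.
step 7: apply <-2,+2> → <1,1>
step 8: apply <+0,+1> → <1,2>
step 9: apply <-2,+2> → <-1,4>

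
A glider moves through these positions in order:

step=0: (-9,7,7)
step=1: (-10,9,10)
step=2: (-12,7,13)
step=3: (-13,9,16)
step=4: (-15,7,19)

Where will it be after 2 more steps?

Differencing gives (-1,+2,+3), (-2,-2,+3), (-1,+2,+3), (-2,-2,+3). This is the pattern (-1,+2,+3), (-2,-2,+3) repeated.
step 5: apply (-1,+2,+3) → (-16,9,22)
step 6: apply (-2,-2,+3) → (-18,7,25)

(-18,7,25)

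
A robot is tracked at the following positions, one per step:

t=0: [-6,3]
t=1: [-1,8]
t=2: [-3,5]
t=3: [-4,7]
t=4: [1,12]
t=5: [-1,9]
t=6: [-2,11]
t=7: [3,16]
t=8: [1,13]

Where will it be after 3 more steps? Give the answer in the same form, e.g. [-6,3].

The moves between consecutive positions are [+5,+5], [-2,-3], [-1,+2], [+5,+5], [-2,-3], [-1,+2], [+5,+5], [-2,-3]; they repeat the 3-cycle [[+5,+5], [-2,-3], [-1,+2]].
step 9: apply [-1,+2] → [0,15]
step 10: apply [+5,+5] → [5,20]
step 11: apply [-2,-3] → [3,17]

[3,17]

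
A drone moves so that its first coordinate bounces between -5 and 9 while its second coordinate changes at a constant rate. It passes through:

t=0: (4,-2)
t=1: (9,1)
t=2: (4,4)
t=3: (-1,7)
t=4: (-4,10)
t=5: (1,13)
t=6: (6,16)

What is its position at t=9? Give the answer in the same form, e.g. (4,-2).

The first coordinate reflects between -5 and 9, moving 5 per step.
  step 7: 6 → 7
  step 8: 7 → 2
  step 9: 2 → -3
The second coordinate changes by +3 each step: at step 9 it is 25.

(-3,25)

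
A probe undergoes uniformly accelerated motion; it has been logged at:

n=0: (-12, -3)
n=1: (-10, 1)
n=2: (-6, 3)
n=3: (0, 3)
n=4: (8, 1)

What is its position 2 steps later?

(30, -9)

Successive displacements: (+2, +4), (+4, +2), (+6, +0), (+8, -2) — each changes by (+2, -2).
step 5: (8, 1) + (+10, -4) → (18, -3)
step 6: (18, -3) + (+12, -6) → (30, -9)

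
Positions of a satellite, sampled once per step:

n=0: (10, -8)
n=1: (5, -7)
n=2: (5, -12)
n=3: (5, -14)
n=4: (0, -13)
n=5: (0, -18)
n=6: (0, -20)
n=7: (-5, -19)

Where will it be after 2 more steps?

Differencing gives (-5, +1), (+0, -5), (+0, -2), (-5, +1), (+0, -5), (+0, -2), (-5, +1). This is the pattern (-5, +1), (+0, -5), (+0, -2) repeated.
step 8: apply (+0, -5) → (-5, -24)
step 9: apply (+0, -2) → (-5, -26)

(-5, -26)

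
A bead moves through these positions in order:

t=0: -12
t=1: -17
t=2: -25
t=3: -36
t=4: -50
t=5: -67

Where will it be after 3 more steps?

Taking differences between consecutive positions: -5, -8, -11, -14, -17. These grow by -3 each step.
step 6: -67 − 20 → -87
step 7: -87 − 23 → -110
step 8: -110 − 26 → -136

-136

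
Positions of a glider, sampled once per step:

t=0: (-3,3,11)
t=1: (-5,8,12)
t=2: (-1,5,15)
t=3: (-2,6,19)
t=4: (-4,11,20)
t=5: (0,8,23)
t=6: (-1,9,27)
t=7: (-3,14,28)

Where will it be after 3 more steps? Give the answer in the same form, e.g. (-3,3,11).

(-2,17,36)

The moves between consecutive positions are (-2,+5,+1), (+4,-3,+3), (-1,+1,+4), (-2,+5,+1), (+4,-3,+3), (-1,+1,+4), (-2,+5,+1); they repeat the 3-cycle [(-2,+5,+1), (+4,-3,+3), (-1,+1,+4)].
step 8: apply (+4,-3,+3) → (1,11,31)
step 9: apply (-1,+1,+4) → (0,12,35)
step 10: apply (-2,+5,+1) → (-2,17,36)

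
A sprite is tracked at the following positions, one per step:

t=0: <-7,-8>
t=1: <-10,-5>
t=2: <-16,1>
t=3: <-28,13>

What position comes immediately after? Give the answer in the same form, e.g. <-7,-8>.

<-52,37>

Consecutive displacements <-3,+3>, <-6,+6>, <-12,+12> scale by a factor of 2 each step.
step 4: <-28,13> + <-24,+24> → <-52,37>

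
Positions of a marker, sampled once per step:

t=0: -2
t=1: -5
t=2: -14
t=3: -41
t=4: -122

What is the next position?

Consecutive displacements -3, -9, -27, -81 scale by a factor of 3 each step.
step 5: -122 − 243 → -365

-365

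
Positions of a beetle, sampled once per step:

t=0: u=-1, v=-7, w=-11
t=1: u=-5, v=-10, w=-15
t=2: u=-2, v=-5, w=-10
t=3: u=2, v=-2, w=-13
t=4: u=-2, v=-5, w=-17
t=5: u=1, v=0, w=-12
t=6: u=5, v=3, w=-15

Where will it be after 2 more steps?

u=4, v=5, w=-14

Step-to-step displacements: (-4,-3,-4), (+3,+5,+5), (+4,+3,-3), (-4,-3,-4), (+3,+5,+5), (+4,+3,-3) — a repeating cycle of length 3.
step 7: apply (-4,-3,-4) → u=1, v=0, w=-19
step 8: apply (+3,+5,+5) → u=4, v=5, w=-14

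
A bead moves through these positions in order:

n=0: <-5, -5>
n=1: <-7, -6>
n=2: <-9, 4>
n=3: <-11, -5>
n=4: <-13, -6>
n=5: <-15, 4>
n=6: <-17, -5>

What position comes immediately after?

First: linear, -2 per step → -19 at step 7.
Second: cycles through -5, -6, 4 every 3 steps. Step 7 lands at position 1 of the cycle → -6.

<-19, -6>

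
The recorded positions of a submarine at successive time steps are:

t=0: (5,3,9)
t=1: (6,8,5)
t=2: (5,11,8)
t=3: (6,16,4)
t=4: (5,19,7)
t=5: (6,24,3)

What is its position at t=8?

The moves between consecutive positions are (+1,+5,-4), (-1,+3,+3), (+1,+5,-4), (-1,+3,+3), (+1,+5,-4); they repeat the 2-cycle [(+1,+5,-4), (-1,+3,+3)].
step 6: apply (-1,+3,+3) → (5,27,6)
step 7: apply (+1,+5,-4) → (6,32,2)
step 8: apply (-1,+3,+3) → (5,35,5)

(5,35,5)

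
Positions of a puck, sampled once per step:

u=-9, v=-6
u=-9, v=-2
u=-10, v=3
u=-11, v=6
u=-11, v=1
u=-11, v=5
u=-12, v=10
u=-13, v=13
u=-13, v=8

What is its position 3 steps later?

u=-15, v=20

Differencing gives (+0, +4), (-1, +5), (-1, +3), (+0, -5), (+0, +4), (-1, +5), (-1, +3), (+0, -5). This is the pattern (+0, +4), (-1, +5), (-1, +3), (+0, -5) repeated.
step 9: apply (+0, +4) → u=-13, v=12
step 10: apply (-1, +5) → u=-14, v=17
step 11: apply (-1, +3) → u=-15, v=20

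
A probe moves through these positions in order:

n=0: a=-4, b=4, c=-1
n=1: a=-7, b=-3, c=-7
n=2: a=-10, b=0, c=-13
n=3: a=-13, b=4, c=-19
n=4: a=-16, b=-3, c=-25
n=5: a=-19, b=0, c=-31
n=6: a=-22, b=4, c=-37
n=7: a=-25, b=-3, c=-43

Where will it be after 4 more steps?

a=-37, b=0, c=-67

A: linear, -3 per step → -37 at step 11.
B: cycles through 4, -3, 0 every 3 steps. Step 11 lands at position 2 of the cycle → 0.
C: linear, -6 per step → -67 at step 11.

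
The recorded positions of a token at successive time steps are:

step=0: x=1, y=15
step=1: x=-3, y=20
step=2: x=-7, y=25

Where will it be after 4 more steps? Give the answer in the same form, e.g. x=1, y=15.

x=-23, y=45

Constant displacement of (-4, +5) per step.
step 3: x=-7, y=25 + (-4, +5) → x=-11, y=30
step 4: x=-11, y=30 + (-4, +5) → x=-15, y=35
step 5: x=-15, y=35 + (-4, +5) → x=-19, y=40
step 6: x=-19, y=40 + (-4, +5) → x=-23, y=45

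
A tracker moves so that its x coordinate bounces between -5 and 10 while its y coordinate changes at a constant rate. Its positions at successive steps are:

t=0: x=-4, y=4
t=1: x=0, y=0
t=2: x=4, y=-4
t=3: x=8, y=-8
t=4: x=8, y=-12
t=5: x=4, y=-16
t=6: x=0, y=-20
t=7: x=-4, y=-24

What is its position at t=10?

x=6, y=-36

The x coordinate reflects between -5 and 10, moving 4 per step.
  step 8: -4 → -2
  step 9: -2 → 2
  step 10: 2 → 6
The y coordinate changes by -4 each step: at step 10 it is -36.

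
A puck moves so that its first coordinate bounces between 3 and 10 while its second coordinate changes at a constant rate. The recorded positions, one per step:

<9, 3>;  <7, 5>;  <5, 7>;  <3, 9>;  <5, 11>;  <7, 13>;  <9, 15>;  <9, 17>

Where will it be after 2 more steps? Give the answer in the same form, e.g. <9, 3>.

<5, 21>

The first coordinate travels 2 per step and bounces off the walls at 3 and 10.
  step 8: 9 → 7
  step 9: 7 → 5
The second coordinate changes by +2 each step: at step 9 it is 21.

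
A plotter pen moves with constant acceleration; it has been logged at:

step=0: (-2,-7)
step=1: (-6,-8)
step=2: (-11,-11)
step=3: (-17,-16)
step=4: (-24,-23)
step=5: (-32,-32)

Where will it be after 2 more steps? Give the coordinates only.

(-51,-56)

Taking differences between consecutive positions: (-4,-1), (-5,-3), (-6,-5), (-7,-7), (-8,-9). These grow by (-1,-2) each step.
step 6: (-32,-32) + (-9,-11) → (-41,-43)
step 7: (-41,-43) + (-10,-13) → (-51,-56)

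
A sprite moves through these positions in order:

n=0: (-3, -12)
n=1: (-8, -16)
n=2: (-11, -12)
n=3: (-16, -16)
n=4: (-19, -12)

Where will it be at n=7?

(-32, -16)

Differencing gives (-5, -4), (-3, +4), (-5, -4), (-3, +4). This is the pattern (-5, -4), (-3, +4) repeated.
step 5: apply (-5, -4) → (-24, -16)
step 6: apply (-3, +4) → (-27, -12)
step 7: apply (-5, -4) → (-32, -16)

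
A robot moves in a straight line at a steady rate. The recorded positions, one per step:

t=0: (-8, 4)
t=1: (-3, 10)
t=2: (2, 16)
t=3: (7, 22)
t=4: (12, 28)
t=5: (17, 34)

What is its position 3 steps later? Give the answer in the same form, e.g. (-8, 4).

Constant displacement of (+5, +6) per step.
step 6: (17, 34) + (+5, +6) → (22, 40)
step 7: (22, 40) + (+5, +6) → (27, 46)
step 8: (27, 46) + (+5, +6) → (32, 52)

(32, 52)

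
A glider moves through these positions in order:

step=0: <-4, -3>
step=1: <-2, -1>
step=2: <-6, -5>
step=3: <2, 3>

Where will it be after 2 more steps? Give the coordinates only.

<18, 19>

Consecutive displacements <+2, +2>, <-4, -4>, <+8, +8> scale by a factor of -2 each step.
step 4: <2, 3> + <-16, -16> → <-14, -13>
step 5: <-14, -13> + <+32, +32> → <18, 19>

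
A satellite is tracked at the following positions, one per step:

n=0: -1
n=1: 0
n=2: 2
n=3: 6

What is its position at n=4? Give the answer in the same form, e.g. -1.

Consecutive displacements +1, +2, +4 scale by a factor of 2 each step.
step 4: 6 + 8 → 14

14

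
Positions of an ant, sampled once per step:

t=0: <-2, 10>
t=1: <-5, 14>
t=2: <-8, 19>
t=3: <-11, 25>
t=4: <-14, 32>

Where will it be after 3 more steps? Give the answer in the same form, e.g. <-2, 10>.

Taking differences between consecutive positions: <-3, +4>, <-3, +5>, <-3, +6>, <-3, +7>. These grow by <+0, +1> each step.
step 5: <-14, 32> + <-3, +8> → <-17, 40>
step 6: <-17, 40> + <-3, +9> → <-20, 49>
step 7: <-20, 49> + <-3, +10> → <-23, 59>

<-23, 59>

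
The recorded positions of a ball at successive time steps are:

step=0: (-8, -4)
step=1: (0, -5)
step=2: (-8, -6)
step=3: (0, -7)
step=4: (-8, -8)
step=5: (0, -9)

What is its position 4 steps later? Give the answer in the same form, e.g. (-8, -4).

First: cycles through -8, 0 every 2 steps. Step 9 lands at position 1 of the cycle → 0.
Second: linear, -1 per step → -13 at step 9.

(0, -13)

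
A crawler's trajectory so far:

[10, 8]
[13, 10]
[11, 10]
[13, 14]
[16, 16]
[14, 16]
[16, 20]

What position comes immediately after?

[19, 22]

Step-to-step displacements: [+3, +2], [-2, +0], [+2, +4], [+3, +2], [-2, +0], [+2, +4] — a repeating cycle of length 3.
step 7: apply [+3, +2] → [19, 22]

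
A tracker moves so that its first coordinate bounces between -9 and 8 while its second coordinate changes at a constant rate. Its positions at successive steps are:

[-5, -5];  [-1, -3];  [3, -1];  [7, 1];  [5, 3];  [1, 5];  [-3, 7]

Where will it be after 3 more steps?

[-3, 13]

The first coordinate reflects between -9 and 8, moving 4 per step.
  step 7: -3 → -7
  step 8: -7 → -7
  step 9: -7 → -3
The second coordinate changes by +2 each step: at step 9 it is 13.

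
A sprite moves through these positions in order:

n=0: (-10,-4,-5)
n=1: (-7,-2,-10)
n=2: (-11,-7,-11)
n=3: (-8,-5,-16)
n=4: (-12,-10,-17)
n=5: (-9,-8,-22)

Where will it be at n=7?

(-10,-11,-28)

The moves between consecutive positions are (+3,+2,-5), (-4,-5,-1), (+3,+2,-5), (-4,-5,-1), (+3,+2,-5); they repeat the 2-cycle [(+3,+2,-5), (-4,-5,-1)].
step 6: apply (-4,-5,-1) → (-13,-13,-23)
step 7: apply (+3,+2,-5) → (-10,-11,-28)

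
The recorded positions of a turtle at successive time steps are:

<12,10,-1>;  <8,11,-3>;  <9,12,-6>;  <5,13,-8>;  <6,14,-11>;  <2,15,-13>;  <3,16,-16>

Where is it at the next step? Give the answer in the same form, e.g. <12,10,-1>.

<-1,17,-18>

Differencing gives <-4,+1,-2>, <+1,+1,-3>, <-4,+1,-2>, <+1,+1,-3>, <-4,+1,-2>, <+1,+1,-3>. This is the pattern <-4,+1,-2>, <+1,+1,-3> repeated.
step 7: apply <-4,+1,-2> → <-1,17,-18>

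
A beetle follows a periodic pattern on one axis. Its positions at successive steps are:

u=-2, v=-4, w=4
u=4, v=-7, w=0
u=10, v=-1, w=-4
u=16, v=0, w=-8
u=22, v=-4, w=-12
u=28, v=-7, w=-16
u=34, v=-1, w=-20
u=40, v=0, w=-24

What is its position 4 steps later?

U: linear, +6 per step → 64 at step 11.
V: cycles through -4, -7, -1, 0 every 4 steps. Step 11 lands at position 3 of the cycle → 0.
W: linear, -4 per step → -40 at step 11.

u=64, v=0, w=-40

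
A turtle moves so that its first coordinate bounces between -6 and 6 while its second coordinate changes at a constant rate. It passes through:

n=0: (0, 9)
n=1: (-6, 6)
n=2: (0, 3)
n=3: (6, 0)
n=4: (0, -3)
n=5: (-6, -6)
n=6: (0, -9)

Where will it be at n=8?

(0, -15)

The first coordinate reflects between -6 and 6, moving 6 per step.
  step 7: 0 → 6
  step 8: 6 → 0
The second coordinate changes by -3 each step: at step 8 it is -15.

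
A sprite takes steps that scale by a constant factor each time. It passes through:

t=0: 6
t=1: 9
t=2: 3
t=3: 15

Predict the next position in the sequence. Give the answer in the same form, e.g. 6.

Consecutive displacements +3, -6, +12 scale by a factor of -2 each step.
step 4: 15 − 24 → -9

-9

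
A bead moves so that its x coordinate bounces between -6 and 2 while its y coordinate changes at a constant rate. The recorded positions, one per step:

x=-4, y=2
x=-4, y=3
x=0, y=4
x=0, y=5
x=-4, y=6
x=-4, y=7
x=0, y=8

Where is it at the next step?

x=0, y=9

The x coordinate travels 4 per step and bounces off the walls at -6 and 2.
  step 7: 0 → 0
The y coordinate changes by +1 each step: at step 7 it is 9.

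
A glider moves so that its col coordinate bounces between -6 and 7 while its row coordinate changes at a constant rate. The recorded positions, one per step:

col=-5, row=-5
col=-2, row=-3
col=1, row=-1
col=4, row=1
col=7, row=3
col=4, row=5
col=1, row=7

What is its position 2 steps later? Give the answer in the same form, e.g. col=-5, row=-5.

col=-5, row=11

The col coordinate reflects between -6 and 7, moving 3 per step.
  step 7: 1 → -2
  step 8: -2 → -5
The row coordinate changes by +2 each step: at step 8 it is 11.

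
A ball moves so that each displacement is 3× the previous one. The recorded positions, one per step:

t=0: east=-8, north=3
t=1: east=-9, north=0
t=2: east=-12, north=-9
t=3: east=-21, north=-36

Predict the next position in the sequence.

Consecutive displacements (-1, -3), (-3, -9), (-9, -27) scale by a factor of 3 each step.
step 4: east=-21, north=-36 + (-27, -81) → east=-48, north=-117

east=-48, north=-117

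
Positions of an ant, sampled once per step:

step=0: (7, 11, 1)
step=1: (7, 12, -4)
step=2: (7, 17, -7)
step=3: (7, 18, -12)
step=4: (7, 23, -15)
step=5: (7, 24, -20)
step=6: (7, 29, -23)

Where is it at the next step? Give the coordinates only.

Step-to-step displacements: (+0, +1, -5), (+0, +5, -3), (+0, +1, -5), (+0, +5, -3), (+0, +1, -5), (+0, +5, -3) — a repeating cycle of length 2.
step 7: apply (+0, +1, -5) → (7, 30, -28)

(7, 30, -28)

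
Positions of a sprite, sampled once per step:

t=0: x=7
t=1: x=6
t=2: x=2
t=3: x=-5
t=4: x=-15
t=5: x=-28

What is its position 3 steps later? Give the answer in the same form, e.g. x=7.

x=-85

Taking differences between consecutive positions: -1, -4, -7, -10, -13. These grow by -3 each step.
step 6: -28 − 16 → x=-44
step 7: -44 − 19 → x=-63
step 8: -63 − 22 → x=-85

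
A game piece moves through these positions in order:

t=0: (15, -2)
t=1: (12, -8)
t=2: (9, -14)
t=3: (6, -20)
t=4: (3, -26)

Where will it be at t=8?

(-9, -50)

Each step adds (-3, -6) to the position.
step 5: (3, -26) + (-3, -6) → (0, -32)
step 6: (0, -32) + (-3, -6) → (-3, -38)
step 7: (-3, -38) + (-3, -6) → (-6, -44)
step 8: (-6, -44) + (-3, -6) → (-9, -50)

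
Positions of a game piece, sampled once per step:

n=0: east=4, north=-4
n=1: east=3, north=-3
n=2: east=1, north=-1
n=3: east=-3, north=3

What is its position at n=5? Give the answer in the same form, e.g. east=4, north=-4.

The jumps are (-1,+1), (-2,+2), (-4,+4) — a geometric progression with ratio 2.
step 4: east=-3, north=3 + (-8,+8) → east=-11, north=11
step 5: east=-11, north=11 + (-16,+16) → east=-27, north=27

east=-27, north=27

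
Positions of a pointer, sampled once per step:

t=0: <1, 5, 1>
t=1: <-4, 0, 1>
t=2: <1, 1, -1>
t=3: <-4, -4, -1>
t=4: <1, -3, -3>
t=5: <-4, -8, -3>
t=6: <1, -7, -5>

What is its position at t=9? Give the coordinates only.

<-4, -16, -7>

Step-to-step displacements: <-5, -5, +0>, <+5, +1, -2>, <-5, -5, +0>, <+5, +1, -2>, <-5, -5, +0>, <+5, +1, -2> — a repeating cycle of length 2.
step 7: apply <-5, -5, +0> → <-4, -12, -5>
step 8: apply <+5, +1, -2> → <1, -11, -7>
step 9: apply <-5, -5, +0> → <-4, -16, -7>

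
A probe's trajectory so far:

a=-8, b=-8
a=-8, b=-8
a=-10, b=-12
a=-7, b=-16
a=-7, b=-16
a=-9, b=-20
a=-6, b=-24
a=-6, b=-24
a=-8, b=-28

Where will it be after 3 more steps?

Differencing gives (+0,+0), (-2,-4), (+3,-4), (+0,+0), (-2,-4), (+3,-4), (+0,+0), (-2,-4). This is the pattern (+0,+0), (-2,-4), (+3,-4) repeated.
step 9: apply (+3,-4) → a=-5, b=-32
step 10: apply (+0,+0) → a=-5, b=-32
step 11: apply (-2,-4) → a=-7, b=-36

a=-7, b=-36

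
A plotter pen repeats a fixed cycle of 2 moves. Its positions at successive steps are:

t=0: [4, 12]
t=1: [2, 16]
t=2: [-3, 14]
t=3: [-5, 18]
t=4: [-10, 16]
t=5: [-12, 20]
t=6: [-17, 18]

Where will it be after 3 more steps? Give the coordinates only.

[-26, 24]

Differencing gives [-2, +4], [-5, -2], [-2, +4], [-5, -2], [-2, +4], [-5, -2]. This is the pattern [-2, +4], [-5, -2] repeated.
step 7: apply [-2, +4] → [-19, 22]
step 8: apply [-5, -2] → [-24, 20]
step 9: apply [-2, +4] → [-26, 24]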